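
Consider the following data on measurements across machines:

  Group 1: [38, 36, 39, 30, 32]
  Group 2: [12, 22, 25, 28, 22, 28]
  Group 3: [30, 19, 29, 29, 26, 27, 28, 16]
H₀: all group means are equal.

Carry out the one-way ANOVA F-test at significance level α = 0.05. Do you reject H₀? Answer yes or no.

Group means [35.00, 22.83, 25.50], grand mean 27.158
SSB = Σnᵢ(x̄ᵢ−x̄)² = 441.693; SSW = ΣΣ(x−x̄ᵢ)² = 422.833
MSB = 441.693/2 = 220.8465; MSW = 422.833/16 = 26.4271
F = MSB/MSW = 8.3568
df = (2, 16)
p-value (upper-tail) = 0.00327
At α=0.05: p < α → reject H₀

reject H₀: yes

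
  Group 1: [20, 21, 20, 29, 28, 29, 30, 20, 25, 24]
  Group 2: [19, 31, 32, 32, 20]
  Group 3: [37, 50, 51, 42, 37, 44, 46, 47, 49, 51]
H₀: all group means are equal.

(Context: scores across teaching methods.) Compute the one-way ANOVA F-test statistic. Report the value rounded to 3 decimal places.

Group means [24.60, 26.80, 45.40], grand mean 33.360
SSB = Σnᵢ(x̄ᵢ−x̄)² = 2432.160; SSW = ΣΣ(x−x̄ᵢ)² = 589.600
MSB = 2432.160/2 = 1216.0800; MSW = 589.600/22 = 26.8000
F = MSB/MSW = 45.3761
df = (2, 22)

test statistic = 45.376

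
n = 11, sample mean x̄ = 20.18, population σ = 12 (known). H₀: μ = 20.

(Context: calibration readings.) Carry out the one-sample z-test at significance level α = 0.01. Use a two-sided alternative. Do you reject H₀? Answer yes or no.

SE = σ/√n = 12/√11 = 3.6181
z = (x̄−μ₀)/SE = (20.18−20)/3.6181 = 0.0497
p-value (two-sided) = 0.96032
At α=0.01: p ≥ α → fail to reject H₀

reject H₀: no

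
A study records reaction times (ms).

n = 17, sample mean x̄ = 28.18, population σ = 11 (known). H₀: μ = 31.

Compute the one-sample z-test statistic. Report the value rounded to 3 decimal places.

test statistic = -1.057

SE = σ/√n = 11/√17 = 2.6679
z = (x̄−μ₀)/SE = (28.18−31)/2.6679 = -1.0570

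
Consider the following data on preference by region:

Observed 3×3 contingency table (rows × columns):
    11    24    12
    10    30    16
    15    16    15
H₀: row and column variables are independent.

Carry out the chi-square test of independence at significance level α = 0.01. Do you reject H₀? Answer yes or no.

reject H₀: no

Row totals [47, 56, 46], col totals [36, 70, 43], n=149
χ² = (11−11.36)²/11.36 + (24−22.08)²/22.08 + (12−13.56)²/13.56 + (10−13.53)²/13.53 + (30−26.31)²/26.31 + (16−16.16)²/16.16 + (15−11.11)²/11.11 + (16−21.61)²/21.61 + (15−13.28)²/13.28 = 4.8383
df = 4
p-value (upper-tail) = 0.30429
At α=0.01: p ≥ α → fail to reject H₀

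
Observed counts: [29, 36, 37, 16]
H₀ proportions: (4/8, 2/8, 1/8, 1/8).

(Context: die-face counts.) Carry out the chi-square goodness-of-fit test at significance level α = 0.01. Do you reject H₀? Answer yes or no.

reject H₀: yes

n = 118; E_i = n·p_i = [59.00, 29.50, 14.75, 14.75]
χ² = (29−59.00)²/59.00 + (36−29.50)²/29.50 + (37−14.75)²/14.75 + (16−14.75)²/14.75 = 50.3559
df = 3
p-value (upper-tail) = 0.00000
At α=0.01: p < α → reject H₀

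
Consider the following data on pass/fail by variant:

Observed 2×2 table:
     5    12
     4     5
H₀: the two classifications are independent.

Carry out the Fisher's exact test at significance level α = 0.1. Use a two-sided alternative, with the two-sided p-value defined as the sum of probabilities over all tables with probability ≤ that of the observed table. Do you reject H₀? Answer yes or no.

reject H₀: no

Margins: r₁=17, r₂=9, c₁=9, c₂=17, n=26
p_obs = C(17,5)·C(9,4)/C(26,9); sum pmf over tables with pmf ≤ p_obs
p-value (two-sided) = 0.66729
At α=0.1: p ≥ α → fail to reject H₀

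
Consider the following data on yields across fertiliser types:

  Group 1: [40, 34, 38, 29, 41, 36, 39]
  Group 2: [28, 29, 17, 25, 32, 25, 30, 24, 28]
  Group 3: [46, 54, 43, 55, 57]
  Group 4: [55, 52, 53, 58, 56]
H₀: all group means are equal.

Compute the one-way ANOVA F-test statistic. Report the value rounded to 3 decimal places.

test statistic = 58.259

Group means [36.71, 26.44, 51.00, 54.80], grand mean 39.385
SSB = Σnᵢ(x̄ᵢ−x̄)² = 3419.703; SSW = ΣΣ(x−x̄ᵢ)² = 430.451
MSB = 3419.703/3 = 1139.9010; MSW = 430.451/22 = 19.5659
F = MSB/MSW = 58.2594
df = (3, 22)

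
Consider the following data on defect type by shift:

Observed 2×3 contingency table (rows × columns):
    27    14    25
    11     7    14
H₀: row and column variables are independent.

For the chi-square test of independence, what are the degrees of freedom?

degrees of freedom = 2

df = (r−1)(c−1) = (2−1)·(3−1) = 2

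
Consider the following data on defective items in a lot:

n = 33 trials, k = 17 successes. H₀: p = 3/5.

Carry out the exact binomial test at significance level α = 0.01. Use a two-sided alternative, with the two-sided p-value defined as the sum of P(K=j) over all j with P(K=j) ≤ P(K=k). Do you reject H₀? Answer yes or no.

reject H₀: no

Exact binomial: n=33, k=17, p₀=3/5=0.6000
P(X=j) = C(n,j)·p₀^j·(1−p₀)^(n−j); p = Σ P(X=j) over j with P(X=j) ≤ P(X=17)
p-value (two-sided) = 0.37490
At α=0.01: p ≥ α → fail to reject H₀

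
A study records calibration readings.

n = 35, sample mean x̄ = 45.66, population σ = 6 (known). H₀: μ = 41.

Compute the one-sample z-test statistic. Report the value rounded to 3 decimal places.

SE = σ/√n = 6/√35 = 1.0142
z = (x̄−μ₀)/SE = (45.66−41)/1.0142 = 4.5948

test statistic = 4.595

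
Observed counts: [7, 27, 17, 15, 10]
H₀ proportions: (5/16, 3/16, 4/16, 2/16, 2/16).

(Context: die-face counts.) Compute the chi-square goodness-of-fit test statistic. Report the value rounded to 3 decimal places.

n = 76; E_i = n·p_i = [23.75, 14.25, 19.00, 9.50, 9.50]
χ² = (7−23.75)²/23.75 + (27−14.25)²/14.25 + (17−19.00)²/19.00 + (15−9.50)²/9.50 + (10−9.50)²/9.50 = 26.6421
df = 4

test statistic = 26.642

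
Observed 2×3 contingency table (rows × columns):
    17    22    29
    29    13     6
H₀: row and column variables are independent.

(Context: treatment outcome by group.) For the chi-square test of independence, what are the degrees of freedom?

df = (r−1)(c−1) = (2−1)·(3−1) = 2

degrees of freedom = 2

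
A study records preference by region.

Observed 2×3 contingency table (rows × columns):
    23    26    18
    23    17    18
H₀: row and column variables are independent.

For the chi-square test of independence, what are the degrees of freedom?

degrees of freedom = 2

df = (r−1)(c−1) = (2−1)·(3−1) = 2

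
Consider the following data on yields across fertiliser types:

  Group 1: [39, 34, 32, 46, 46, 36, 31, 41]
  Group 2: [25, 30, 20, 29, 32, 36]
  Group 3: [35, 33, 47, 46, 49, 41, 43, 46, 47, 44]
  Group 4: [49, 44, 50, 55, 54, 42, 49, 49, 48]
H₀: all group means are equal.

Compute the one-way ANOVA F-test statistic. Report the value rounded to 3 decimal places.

Group means [38.12, 28.67, 43.10, 48.89], grand mean 40.848
SSB = Σnᵢ(x̄ᵢ−x̄)² = 1582.245; SSW = ΣΣ(x−x̄ᵢ)² = 789.997
MSB = 1582.245/3 = 527.4151; MSW = 789.997/29 = 27.2413
F = MSB/MSW = 19.3609
df = (3, 29)

test statistic = 19.361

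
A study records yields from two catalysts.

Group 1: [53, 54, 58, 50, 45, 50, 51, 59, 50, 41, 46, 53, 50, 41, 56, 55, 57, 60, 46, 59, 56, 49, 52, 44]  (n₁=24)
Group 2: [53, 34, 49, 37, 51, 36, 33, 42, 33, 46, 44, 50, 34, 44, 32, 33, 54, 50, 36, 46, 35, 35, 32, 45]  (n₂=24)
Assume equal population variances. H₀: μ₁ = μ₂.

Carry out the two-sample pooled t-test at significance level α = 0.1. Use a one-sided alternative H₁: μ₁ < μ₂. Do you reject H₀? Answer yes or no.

reject H₀: no

x̄₁=51.458, s₁=5.579, n₁=24
x̄₂=41.000, s₂=7.558, n₂=24
s_p² = [23·5.579² + 23·7.558²]/46 = 44.1295
SE = √(s_p²·(1/24+1/24)) = 1.9177
t = (51.458−41.000)/1.9177 = 5.4537
df = 46
p-value (one-sided, H₁ less) = 1.00000
At α=0.1: p ≥ α → fail to reject H₀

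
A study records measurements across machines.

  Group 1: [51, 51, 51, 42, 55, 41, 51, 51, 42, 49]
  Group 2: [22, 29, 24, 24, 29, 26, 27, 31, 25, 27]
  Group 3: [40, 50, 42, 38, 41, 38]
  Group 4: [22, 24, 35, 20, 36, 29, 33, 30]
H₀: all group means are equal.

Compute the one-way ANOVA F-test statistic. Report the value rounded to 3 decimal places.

test statistic = 48.195

Group means [48.40, 26.40, 41.50, 28.62], grand mean 36.059
SSB = Σnᵢ(x̄ᵢ−x̄)² = 3075.707; SSW = ΣΣ(x−x̄ᵢ)² = 638.175
MSB = 3075.707/3 = 1025.2358; MSW = 638.175/30 = 21.2725
F = MSB/MSW = 48.1954
df = (3, 30)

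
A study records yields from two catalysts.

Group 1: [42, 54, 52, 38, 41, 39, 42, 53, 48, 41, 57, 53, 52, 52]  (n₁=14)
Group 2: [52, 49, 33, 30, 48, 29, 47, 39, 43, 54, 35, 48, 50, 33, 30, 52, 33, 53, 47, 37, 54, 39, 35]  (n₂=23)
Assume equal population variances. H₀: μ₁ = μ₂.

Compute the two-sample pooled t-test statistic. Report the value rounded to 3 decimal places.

x̄₁=47.429, s₁=6.572, n₁=14
x̄₂=42.174, s₂=8.752, n₂=23
s_p² = [13·6.572² + 22·8.752²]/35 = 64.1924
SE = √(s_p²·(1/14+1/23)) = 2.7159
t = (47.429−42.174)/2.7159 = 1.9348
df = 35

test statistic = 1.935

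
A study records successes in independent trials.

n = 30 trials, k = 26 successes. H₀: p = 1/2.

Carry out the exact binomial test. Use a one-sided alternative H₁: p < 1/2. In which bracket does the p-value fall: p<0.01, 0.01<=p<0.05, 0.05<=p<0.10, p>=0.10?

Exact binomial: n=30, k=26, p₀=1/2=0.5000
P(X≤26) from Σ C(n,i)·p₀^i·(1−p₀)^(n−i)
p-value (one-sided, H₁ less) = 1.00000
→ bracket: p>=0.10

p-value bracket: p>=0.10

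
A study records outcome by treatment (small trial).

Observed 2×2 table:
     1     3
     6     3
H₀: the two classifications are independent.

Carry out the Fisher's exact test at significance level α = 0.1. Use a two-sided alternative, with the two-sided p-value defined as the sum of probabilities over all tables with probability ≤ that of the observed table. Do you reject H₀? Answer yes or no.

reject H₀: no

Margins: r₁=4, r₂=9, c₁=7, c₂=6, n=13
p_obs = C(4,1)·C(9,6)/C(13,7); sum pmf over tables with pmf ≤ p_obs
p-value (two-sided) = 0.26573
At α=0.1: p ≥ α → fail to reject H₀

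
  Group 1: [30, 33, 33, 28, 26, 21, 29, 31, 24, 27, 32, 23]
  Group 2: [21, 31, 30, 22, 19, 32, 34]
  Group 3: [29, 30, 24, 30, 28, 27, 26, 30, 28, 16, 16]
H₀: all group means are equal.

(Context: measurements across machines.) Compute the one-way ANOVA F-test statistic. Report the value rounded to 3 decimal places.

Group means [28.08, 27.00, 25.82], grand mean 27.000
SSB = Σnᵢ(x̄ᵢ−x̄)² = 29.447; SSW = ΣΣ(x−x̄ᵢ)² = 668.553
MSB = 29.447/2 = 14.7235; MSW = 668.553/27 = 24.7612
F = MSB/MSW = 0.5946
df = (2, 27)

test statistic = 0.595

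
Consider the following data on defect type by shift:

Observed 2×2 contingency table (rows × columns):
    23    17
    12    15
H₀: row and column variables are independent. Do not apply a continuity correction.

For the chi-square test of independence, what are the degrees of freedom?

degrees of freedom = 1

df = (r−1)(c−1) = (2−1)·(2−1) = 1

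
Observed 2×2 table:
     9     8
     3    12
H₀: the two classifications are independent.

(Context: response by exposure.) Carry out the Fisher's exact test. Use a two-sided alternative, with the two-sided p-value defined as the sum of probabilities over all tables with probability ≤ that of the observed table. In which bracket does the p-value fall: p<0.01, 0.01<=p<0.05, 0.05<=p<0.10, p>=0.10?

p-value bracket: 0.05<=p<0.10

Margins: r₁=17, r₂=15, c₁=12, c₂=20, n=32
p_obs = C(17,9)·C(15,3)/C(32,12); sum pmf over tables with pmf ≤ p_obs
p-value (two-sided) = 0.07587
→ bracket: 0.05<=p<0.10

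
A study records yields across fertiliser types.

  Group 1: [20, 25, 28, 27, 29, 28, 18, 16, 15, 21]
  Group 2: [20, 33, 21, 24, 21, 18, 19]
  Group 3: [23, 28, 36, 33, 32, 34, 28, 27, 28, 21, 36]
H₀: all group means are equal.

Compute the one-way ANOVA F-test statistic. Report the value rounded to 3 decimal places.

test statistic = 6.382

Group means [22.70, 22.29, 29.64], grand mean 25.321
SSB = Σnᵢ(x̄ᵢ−x̄)² = 338.033; SSW = ΣΣ(x−x̄ᵢ)² = 662.074
MSB = 338.033/2 = 169.0166; MSW = 662.074/25 = 26.4830
F = MSB/MSW = 6.3821
df = (2, 25)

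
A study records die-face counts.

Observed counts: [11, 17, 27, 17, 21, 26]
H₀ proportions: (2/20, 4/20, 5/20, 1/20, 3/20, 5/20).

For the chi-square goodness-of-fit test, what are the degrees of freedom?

df = k − 1 = 6 − 1 = 5

degrees of freedom = 5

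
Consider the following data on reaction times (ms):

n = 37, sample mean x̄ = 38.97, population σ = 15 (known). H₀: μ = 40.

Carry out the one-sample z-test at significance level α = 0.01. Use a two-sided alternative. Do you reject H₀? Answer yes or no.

reject H₀: no

SE = σ/√n = 15/√37 = 2.4660
z = (x̄−μ₀)/SE = (38.97−40)/2.4660 = -0.4177
p-value (two-sided) = 0.67618
At α=0.01: p ≥ α → fail to reject H₀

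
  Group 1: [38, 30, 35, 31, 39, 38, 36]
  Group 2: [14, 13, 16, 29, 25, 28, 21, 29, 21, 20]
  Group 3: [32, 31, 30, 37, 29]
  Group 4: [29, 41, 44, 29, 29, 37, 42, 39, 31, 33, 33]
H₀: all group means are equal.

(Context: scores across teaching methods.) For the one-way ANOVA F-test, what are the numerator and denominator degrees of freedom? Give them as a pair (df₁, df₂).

degrees of freedom = [3, 29]

k = 4 groups, N = 33 total
df = (k−1, N−k) = (4−1, 33−4) = (3, 29)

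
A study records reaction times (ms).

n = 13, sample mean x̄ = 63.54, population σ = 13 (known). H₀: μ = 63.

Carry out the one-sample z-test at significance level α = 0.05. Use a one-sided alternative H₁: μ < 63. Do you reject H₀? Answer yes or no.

SE = σ/√n = 13/√13 = 3.6056
z = (x̄−μ₀)/SE = (63.54−63)/3.6056 = 0.1498
p-value (one-sided, H₁ less) = 0.55953
At α=0.05: p ≥ α → fail to reject H₀

reject H₀: no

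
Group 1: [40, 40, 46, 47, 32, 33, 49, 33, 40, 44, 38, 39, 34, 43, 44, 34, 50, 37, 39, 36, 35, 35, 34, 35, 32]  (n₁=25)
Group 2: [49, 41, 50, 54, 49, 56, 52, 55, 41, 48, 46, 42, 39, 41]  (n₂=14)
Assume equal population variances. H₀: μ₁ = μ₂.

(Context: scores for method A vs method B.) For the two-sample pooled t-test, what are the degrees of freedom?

degrees of freedom = 37

df = n₁ + n₂ − 2 = 25 + 14 − 2 = 37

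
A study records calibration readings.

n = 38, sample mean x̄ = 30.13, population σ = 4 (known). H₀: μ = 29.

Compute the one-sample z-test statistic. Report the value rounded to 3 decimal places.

test statistic = 1.741

SE = σ/√n = 4/√38 = 0.6489
z = (x̄−μ₀)/SE = (30.13−29)/0.6489 = 1.7414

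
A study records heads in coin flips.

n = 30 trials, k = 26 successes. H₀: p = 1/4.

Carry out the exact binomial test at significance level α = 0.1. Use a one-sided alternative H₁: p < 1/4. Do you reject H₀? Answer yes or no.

Exact binomial: n=30, k=26, p₀=1/4=0.2500
P(X≤26) from Σ C(n,i)·p₀^i·(1−p₀)^(n−i)
p-value (one-sided, H₁ less) = 1.00000
At α=0.1: p ≥ α → fail to reject H₀

reject H₀: no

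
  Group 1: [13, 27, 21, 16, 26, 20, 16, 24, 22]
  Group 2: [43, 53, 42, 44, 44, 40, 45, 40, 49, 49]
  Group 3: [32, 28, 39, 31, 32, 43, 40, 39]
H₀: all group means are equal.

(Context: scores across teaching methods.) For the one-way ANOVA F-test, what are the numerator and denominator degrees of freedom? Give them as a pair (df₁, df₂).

degrees of freedom = [2, 24]

k = 3 groups, N = 27 total
df = (k−1, N−k) = (3−1, 27−3) = (2, 24)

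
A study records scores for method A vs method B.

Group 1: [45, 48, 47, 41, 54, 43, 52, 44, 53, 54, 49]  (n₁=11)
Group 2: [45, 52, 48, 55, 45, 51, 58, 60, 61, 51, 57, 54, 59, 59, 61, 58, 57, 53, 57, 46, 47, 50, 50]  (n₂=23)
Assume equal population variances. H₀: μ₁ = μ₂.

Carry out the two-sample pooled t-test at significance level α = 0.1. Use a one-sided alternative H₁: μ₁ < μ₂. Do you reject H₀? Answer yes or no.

x̄₁=48.182, s₁=4.622, n₁=11
x̄₂=53.652, s₂=5.254, n₂=23
s_p² = [10·4.622² + 22·5.254²]/32 = 25.6517
SE = √(s_p²·(1/11+1/23)) = 1.8567
t = (48.182−53.652)/1.8567 = -2.9463
df = 32
p-value (one-sided, H₁ less) = 0.00298
At α=0.1: p < α → reject H₀

reject H₀: yes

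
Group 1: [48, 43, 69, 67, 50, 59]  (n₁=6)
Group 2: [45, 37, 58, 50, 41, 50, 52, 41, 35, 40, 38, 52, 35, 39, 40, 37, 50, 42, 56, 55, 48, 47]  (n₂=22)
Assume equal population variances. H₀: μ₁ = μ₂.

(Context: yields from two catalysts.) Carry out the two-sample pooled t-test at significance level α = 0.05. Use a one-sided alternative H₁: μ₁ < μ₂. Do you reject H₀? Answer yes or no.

x̄₁=56.000, s₁=10.658, n₁=6
x̄₂=44.909, s₂=7.171, n₂=22
s_p² = [5·10.658² + 21·7.171²]/26 = 63.3776
SE = √(s_p²·(1/6+1/22)) = 3.6666
t = (56.000−44.909)/3.6666 = 3.0249
df = 26
p-value (one-sided, H₁ less) = 0.99723
At α=0.05: p ≥ α → fail to reject H₀

reject H₀: no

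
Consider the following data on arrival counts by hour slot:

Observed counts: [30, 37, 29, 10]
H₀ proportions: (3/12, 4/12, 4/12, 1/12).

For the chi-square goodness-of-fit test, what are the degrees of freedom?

df = k − 1 = 4 − 1 = 3

degrees of freedom = 3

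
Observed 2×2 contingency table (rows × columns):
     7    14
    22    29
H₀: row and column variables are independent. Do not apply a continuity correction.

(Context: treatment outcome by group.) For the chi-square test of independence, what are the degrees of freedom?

degrees of freedom = 1

df = (r−1)(c−1) = (2−1)·(2−1) = 1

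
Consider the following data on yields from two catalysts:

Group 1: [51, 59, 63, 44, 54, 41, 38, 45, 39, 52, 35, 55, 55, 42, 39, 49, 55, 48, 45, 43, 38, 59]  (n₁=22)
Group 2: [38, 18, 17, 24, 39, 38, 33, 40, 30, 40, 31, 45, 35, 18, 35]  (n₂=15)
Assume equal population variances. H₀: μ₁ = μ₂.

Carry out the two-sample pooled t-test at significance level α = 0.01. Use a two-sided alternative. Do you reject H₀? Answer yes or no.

x̄₁=47.682, s₁=8.014, n₁=22
x̄₂=32.067, s₂=8.956, n₂=15
s_p² = [21·8.014² + 14·8.956²]/35 = 70.6202
SE = √(s_p²·(1/22+1/15)) = 2.8139
t = (47.682−32.067)/2.8139 = 5.5493
df = 35
p-value (two-sided) = 0.00000
At α=0.01: p < α → reject H₀

reject H₀: yes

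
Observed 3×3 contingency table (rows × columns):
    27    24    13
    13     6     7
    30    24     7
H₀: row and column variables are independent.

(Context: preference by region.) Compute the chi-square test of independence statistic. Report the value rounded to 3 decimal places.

test statistic = 4.662

Row totals [64, 26, 61], col totals [70, 54, 27], n=151
χ² = (27−29.67)²/29.67 + (24−22.89)²/22.89 + (13−11.44)²/11.44 + (13−12.05)²/12.05 + (6−9.30)²/9.30 + (7−4.65)²/4.65 + (30−28.28)²/28.28 + (24−21.81)²/21.81 + (7−10.91)²/10.91 = 4.6624
df = 4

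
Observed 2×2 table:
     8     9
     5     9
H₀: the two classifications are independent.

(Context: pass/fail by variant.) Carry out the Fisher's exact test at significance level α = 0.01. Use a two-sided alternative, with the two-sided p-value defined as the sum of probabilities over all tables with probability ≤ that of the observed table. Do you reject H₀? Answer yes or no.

reject H₀: no

Margins: r₁=17, r₂=14, c₁=13, c₂=18, n=31
p_obs = C(17,8)·C(14,5)/C(31,13); sum pmf over tables with pmf ≤ p_obs
p-value (two-sided) = 0.71684
At α=0.01: p ≥ α → fail to reject H₀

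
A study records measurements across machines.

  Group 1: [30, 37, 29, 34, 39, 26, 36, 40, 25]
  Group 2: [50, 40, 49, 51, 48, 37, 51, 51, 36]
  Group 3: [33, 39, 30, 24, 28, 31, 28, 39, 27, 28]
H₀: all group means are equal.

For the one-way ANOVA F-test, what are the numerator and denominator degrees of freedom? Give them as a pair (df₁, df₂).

k = 3 groups, N = 28 total
df = (k−1, N−k) = (3−1, 28−3) = (2, 25)

degrees of freedom = [2, 25]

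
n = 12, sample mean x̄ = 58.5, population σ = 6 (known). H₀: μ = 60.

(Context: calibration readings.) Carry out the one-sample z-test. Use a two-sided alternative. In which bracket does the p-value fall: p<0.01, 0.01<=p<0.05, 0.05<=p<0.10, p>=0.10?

SE = σ/√n = 6/√12 = 1.7321
z = (x̄−μ₀)/SE = (58.5−60)/1.7321 = -0.8660
p-value (two-sided) = 0.38648
→ bracket: p>=0.10

p-value bracket: p>=0.10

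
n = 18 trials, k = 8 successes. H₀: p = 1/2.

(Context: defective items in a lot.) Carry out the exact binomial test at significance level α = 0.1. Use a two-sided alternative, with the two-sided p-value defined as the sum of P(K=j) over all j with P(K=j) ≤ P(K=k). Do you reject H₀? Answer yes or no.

reject H₀: no

Exact binomial: n=18, k=8, p₀=1/2=0.5000
P(X=j) = C(n,j)·p₀^j·(1−p₀)^(n−j); p = Σ P(X=j) over j with P(X=j) ≤ P(X=8)
p-value (two-sided) = 0.81453
At α=0.1: p ≥ α → fail to reject H₀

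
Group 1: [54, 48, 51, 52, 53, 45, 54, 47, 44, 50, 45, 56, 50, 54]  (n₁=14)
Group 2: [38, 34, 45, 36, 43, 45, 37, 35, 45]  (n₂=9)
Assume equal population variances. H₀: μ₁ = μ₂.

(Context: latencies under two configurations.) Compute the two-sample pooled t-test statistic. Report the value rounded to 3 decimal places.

test statistic = 5.820

x̄₁=50.214, s₁=3.886, n₁=14
x̄₂=39.778, s₂=4.658, n₂=9
s_p² = [13·3.886² + 8·4.658²]/21 = 17.6149
SE = √(s_p²·(1/14+1/9)) = 1.7932
t = (50.214−39.778)/1.7932 = 5.8202
df = 21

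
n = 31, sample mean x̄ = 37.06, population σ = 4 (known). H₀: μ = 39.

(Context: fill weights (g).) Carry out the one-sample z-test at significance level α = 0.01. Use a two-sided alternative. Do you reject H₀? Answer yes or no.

SE = σ/√n = 4/√31 = 0.7184
z = (x̄−μ₀)/SE = (37.06−39)/0.7184 = -2.7004
p-value (two-sided) = 0.00693
At α=0.01: p < α → reject H₀

reject H₀: yes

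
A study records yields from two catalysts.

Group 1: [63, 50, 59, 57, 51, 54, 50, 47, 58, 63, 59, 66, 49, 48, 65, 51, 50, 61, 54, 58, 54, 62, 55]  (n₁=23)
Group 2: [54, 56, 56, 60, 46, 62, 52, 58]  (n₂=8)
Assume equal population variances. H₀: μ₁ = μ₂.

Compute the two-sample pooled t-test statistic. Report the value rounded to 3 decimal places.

x̄₁=55.826, s₁=5.766, n₁=23
x̄₂=55.500, s₂=4.986, n₂=8
s_p² = [22·5.766² + 7·4.986²]/29 = 31.2174
SE = √(s_p²·(1/23+1/8)) = 2.2933
t = (55.826−55.500)/2.2933 = 0.1422
df = 29

test statistic = 0.142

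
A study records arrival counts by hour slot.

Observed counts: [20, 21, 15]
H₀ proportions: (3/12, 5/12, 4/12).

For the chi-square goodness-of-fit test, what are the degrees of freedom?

df = k − 1 = 3 − 1 = 2

degrees of freedom = 2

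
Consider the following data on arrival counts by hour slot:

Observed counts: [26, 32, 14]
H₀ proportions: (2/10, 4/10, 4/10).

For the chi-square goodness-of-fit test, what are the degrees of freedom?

df = k − 1 = 3 − 1 = 2

degrees of freedom = 2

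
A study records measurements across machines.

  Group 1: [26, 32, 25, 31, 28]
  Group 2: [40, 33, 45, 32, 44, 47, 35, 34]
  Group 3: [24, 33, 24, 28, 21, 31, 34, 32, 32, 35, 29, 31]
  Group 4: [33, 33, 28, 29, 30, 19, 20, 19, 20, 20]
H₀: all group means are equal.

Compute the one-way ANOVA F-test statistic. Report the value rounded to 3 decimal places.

test statistic = 10.812

Group means [28.40, 38.75, 29.50, 25.10], grand mean 30.200
SSB = Σnᵢ(x̄ᵢ−x̄)² = 867.000; SSW = ΣΣ(x−x̄ᵢ)² = 828.600
MSB = 867.000/3 = 289.0000; MSW = 828.600/31 = 26.7290
F = MSB/MSW = 10.8122
df = (3, 31)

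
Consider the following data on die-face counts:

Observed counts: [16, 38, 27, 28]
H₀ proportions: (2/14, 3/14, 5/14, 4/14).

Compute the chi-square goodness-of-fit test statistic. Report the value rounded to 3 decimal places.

n = 109; E_i = n·p_i = [15.57, 23.36, 38.93, 31.14]
χ² = (16−15.57)²/15.57 + (38−23.36)²/23.36 + (27−38.93)²/38.93 + (28−31.14)²/31.14 = 13.1639
df = 3

test statistic = 13.164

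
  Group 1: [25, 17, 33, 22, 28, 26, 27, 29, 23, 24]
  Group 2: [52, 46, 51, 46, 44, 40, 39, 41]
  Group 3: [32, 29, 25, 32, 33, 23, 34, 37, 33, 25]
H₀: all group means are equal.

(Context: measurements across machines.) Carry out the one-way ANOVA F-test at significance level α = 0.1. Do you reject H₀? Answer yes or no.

Group means [25.40, 44.88, 30.30], grand mean 32.714
SSB = Σnᵢ(x̄ᵢ−x̄)² = 1776.339; SSW = ΣΣ(x−x̄ᵢ)² = 525.375
MSB = 1776.339/2 = 888.1696; MSW = 525.375/25 = 21.0150
F = MSB/MSW = 42.2636
df = (2, 25)
p-value (upper-tail) = 0.00000
At α=0.1: p < α → reject H₀

reject H₀: yes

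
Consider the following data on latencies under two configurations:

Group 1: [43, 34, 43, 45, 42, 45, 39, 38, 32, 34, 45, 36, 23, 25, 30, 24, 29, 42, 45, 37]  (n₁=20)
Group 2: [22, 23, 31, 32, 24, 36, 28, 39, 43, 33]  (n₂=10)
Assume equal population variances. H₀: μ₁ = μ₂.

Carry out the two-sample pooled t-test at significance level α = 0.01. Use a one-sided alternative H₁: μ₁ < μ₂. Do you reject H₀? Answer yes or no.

reject H₀: no

x̄₁=36.550, s₁=7.416, n₁=20
x̄₂=31.100, s₂=6.999, n₂=10
s_p² = [19·7.416² + 9·6.999²]/28 = 53.0661
SE = √(s_p²·(1/20+1/10)) = 2.8213
t = (36.550−31.100)/2.8213 = 1.9317
df = 28
p-value (one-sided, H₁ less) = 0.96821
At α=0.01: p ≥ α → fail to reject H₀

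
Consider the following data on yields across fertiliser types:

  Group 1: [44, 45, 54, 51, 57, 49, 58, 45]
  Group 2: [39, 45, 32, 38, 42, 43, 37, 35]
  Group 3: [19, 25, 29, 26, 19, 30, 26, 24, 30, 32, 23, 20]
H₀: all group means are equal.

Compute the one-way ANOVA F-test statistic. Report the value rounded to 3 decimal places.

Group means [50.38, 38.88, 25.25], grand mean 36.321
SSB = Σnᵢ(x̄ᵢ−x̄)² = 3103.107; SSW = ΣΣ(x−x̄ᵢ)² = 565.000
MSB = 3103.107/2 = 1551.5536; MSW = 565.000/25 = 22.6000
F = MSB/MSW = 68.6528
df = (2, 25)

test statistic = 68.653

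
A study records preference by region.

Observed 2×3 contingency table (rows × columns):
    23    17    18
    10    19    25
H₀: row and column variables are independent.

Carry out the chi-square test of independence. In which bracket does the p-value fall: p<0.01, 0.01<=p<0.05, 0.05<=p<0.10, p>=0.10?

Row totals [58, 54], col totals [33, 36, 43], n=112
χ² = (23−17.09)²/17.09 + (17−18.64)²/18.64 + (18−22.27)²/22.27 + (10−15.91)²/15.91 + (19−17.36)²/17.36 + (25−20.73)²/20.73 = 6.2370
df = 2
p-value (upper-tail) = 0.04422
→ bracket: 0.01<=p<0.05

p-value bracket: 0.01<=p<0.05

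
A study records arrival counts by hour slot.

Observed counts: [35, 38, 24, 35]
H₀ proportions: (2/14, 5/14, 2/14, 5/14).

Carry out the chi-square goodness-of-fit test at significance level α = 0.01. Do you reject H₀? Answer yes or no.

n = 132; E_i = n·p_i = [18.86, 47.14, 18.86, 47.14]
χ² = (35−18.86)²/18.86 + (38−47.14)²/47.14 + (24−18.86)²/18.86 + (35−47.14)²/47.14 = 20.1227
df = 3
p-value (upper-tail) = 0.00016
At α=0.01: p < α → reject H₀

reject H₀: yes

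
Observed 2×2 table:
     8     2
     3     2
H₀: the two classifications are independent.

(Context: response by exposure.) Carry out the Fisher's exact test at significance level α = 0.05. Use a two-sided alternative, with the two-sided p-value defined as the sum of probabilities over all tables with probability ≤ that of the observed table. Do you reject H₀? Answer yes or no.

reject H₀: no

Margins: r₁=10, r₂=5, c₁=11, c₂=4, n=15
p_obs = C(10,8)·C(5,3)/C(15,11); sum pmf over tables with pmf ≤ p_obs
p-value (two-sided) = 0.56044
At α=0.05: p ≥ α → fail to reject H₀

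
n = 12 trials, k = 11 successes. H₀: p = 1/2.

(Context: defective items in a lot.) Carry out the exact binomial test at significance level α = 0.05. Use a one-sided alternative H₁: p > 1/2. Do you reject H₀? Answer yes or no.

Exact binomial: n=12, k=11, p₀=1/2=0.5000
P(X≥11) from Σ C(n,i)·p₀^i·(1−p₀)^(n−i)
p-value (one-sided, H₁ greater) = 0.00317
At α=0.05: p < α → reject H₀

reject H₀: yes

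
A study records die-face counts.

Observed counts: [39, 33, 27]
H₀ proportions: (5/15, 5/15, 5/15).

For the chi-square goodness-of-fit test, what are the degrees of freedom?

df = k − 1 = 3 − 1 = 2

degrees of freedom = 2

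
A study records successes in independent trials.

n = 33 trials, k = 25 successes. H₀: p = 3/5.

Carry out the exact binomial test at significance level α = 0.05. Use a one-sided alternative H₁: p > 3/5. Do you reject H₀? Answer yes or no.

reject H₀: yes

Exact binomial: n=33, k=25, p₀=3/5=0.6000
P(X≥25) from Σ C(n,i)·p₀^i·(1−p₀)^(n−i)
p-value (one-sided, H₁ greater) = 0.04442
At α=0.05: p < α → reject H₀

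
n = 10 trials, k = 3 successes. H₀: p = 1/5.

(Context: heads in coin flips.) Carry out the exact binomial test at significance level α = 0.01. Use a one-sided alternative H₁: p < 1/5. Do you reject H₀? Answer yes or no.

Exact binomial: n=10, k=3, p₀=1/5=0.2000
P(X≤3) from Σ C(n,i)·p₀^i·(1−p₀)^(n−i)
p-value (one-sided, H₁ less) = 0.87913
At α=0.01: p ≥ α → fail to reject H₀

reject H₀: no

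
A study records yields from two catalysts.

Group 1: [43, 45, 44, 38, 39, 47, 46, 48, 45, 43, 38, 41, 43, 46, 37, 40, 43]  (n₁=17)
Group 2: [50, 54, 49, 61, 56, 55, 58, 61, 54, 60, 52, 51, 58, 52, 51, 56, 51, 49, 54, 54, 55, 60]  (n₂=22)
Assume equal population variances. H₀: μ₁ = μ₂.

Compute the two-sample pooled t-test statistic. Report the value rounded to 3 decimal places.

test statistic = -10.146

x̄₁=42.706, s₁=3.368, n₁=17
x̄₂=54.591, s₂=3.813, n₂=22
s_p² = [16·3.368² + 21·3.813²]/37 = 13.1580
SE = √(s_p²·(1/17+1/22)) = 1.1714
t = (42.706−54.591)/1.1714 = -10.1463
df = 37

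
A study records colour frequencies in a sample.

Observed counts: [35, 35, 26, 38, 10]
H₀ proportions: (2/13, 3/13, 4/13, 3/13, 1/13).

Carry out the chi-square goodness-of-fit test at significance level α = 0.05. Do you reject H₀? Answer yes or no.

reject H₀: yes

n = 144; E_i = n·p_i = [22.15, 33.23, 44.31, 33.23, 11.08]
χ² = (35−22.15)²/22.15 + (35−33.23)²/33.23 + (26−44.31)²/44.31 + (38−33.23)²/33.23 + (10−11.08)²/11.08 = 15.8970
df = 4
p-value (upper-tail) = 0.00316
At α=0.05: p < α → reject H₀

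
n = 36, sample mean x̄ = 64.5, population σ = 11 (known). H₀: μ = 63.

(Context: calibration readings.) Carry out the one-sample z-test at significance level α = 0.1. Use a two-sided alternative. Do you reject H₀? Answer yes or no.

SE = σ/√n = 11/√36 = 1.8333
z = (x̄−μ₀)/SE = (64.5−63)/1.8333 = 0.8182
p-value (two-sided) = 0.41325
At α=0.1: p ≥ α → fail to reject H₀

reject H₀: no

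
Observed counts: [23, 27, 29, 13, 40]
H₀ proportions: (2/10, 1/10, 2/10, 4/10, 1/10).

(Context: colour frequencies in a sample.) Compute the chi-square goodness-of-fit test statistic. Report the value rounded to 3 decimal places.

test statistic = 99.534

n = 132; E_i = n·p_i = [26.40, 13.20, 26.40, 52.80, 13.20]
χ² = (23−26.40)²/26.40 + (27−13.20)²/13.20 + (29−26.40)²/26.40 + (13−52.80)²/52.80 + (40−13.20)²/13.20 = 99.5341
df = 4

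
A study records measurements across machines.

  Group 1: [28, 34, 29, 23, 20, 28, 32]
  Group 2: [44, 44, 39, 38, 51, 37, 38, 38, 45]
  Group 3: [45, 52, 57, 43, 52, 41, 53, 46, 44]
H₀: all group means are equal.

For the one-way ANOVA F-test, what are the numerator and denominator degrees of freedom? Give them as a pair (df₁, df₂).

k = 3 groups, N = 25 total
df = (k−1, N−k) = (3−1, 25−3) = (2, 22)

degrees of freedom = [2, 22]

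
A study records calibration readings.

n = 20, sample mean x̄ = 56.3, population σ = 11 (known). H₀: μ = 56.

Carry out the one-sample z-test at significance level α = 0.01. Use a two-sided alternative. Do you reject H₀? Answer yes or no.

reject H₀: no

SE = σ/√n = 11/√20 = 2.4597
z = (x̄−μ₀)/SE = (56.3−56)/2.4597 = 0.1220
p-value (two-sided) = 0.90292
At α=0.01: p ≥ α → fail to reject H₀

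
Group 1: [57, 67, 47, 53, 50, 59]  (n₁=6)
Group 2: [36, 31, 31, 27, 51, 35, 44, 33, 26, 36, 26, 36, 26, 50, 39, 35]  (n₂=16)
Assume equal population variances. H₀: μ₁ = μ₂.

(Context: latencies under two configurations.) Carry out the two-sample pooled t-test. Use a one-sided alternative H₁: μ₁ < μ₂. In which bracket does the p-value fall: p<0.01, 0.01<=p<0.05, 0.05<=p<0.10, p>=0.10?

p-value bracket: p>=0.10

x̄₁=55.500, s₁=7.148, n₁=6
x̄₂=35.125, s₂=7.848, n₂=16
s_p² = [5·7.148² + 15·7.848²]/20 = 58.9625
SE = √(s_p²·(1/6+1/16)) = 3.6759
t = (55.500−35.125)/3.6759 = 5.5429
df = 20
p-value (one-sided, H₁ less) = 0.99999
→ bracket: p>=0.10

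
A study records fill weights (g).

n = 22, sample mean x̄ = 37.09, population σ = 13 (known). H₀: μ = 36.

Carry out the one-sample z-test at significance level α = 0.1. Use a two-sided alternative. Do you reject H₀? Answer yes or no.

SE = σ/√n = 13/√22 = 2.7716
z = (x̄−μ₀)/SE = (37.09−36)/2.7716 = 0.3933
p-value (two-sided) = 0.69412
At α=0.1: p ≥ α → fail to reject H₀

reject H₀: no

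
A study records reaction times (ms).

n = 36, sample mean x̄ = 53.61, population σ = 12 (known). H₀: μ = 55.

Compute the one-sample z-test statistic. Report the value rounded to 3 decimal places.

SE = σ/√n = 12/√36 = 2.0000
z = (x̄−μ₀)/SE = (53.61−55)/2.0000 = -0.6950

test statistic = -0.695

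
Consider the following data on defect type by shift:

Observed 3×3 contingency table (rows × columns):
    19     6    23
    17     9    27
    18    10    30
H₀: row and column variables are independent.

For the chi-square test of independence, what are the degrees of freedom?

degrees of freedom = 4

df = (r−1)(c−1) = (3−1)·(3−1) = 4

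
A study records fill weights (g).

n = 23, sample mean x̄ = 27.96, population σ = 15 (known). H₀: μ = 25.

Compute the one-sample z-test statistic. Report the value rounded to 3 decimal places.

SE = σ/√n = 15/√23 = 3.1277
z = (x̄−μ₀)/SE = (27.96−25)/3.1277 = 0.9464

test statistic = 0.946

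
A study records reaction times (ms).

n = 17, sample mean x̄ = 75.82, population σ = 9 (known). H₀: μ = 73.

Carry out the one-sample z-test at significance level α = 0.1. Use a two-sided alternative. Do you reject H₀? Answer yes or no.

SE = σ/√n = 9/√17 = 2.1828
z = (x̄−μ₀)/SE = (75.82−73)/2.1828 = 1.2919
p-value (two-sided) = 0.19639
At α=0.1: p ≥ α → fail to reject H₀

reject H₀: no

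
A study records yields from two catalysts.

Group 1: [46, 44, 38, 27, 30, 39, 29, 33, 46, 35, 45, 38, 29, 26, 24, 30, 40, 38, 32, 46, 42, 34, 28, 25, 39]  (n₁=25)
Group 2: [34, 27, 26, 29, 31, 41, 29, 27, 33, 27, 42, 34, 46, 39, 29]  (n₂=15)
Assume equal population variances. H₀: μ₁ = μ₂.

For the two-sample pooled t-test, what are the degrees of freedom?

degrees of freedom = 38

df = n₁ + n₂ − 2 = 25 + 15 − 2 = 38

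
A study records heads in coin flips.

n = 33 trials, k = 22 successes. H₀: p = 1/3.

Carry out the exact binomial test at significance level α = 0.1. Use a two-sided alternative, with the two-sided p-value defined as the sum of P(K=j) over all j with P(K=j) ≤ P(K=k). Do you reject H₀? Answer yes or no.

Exact binomial: n=33, k=22, p₀=1/3=0.3333
P(X=j) = C(n,j)·p₀^j·(1−p₀)^(n−j); p = Σ P(X=j) over j with P(X=j) ≤ P(X=22)
p-value (two-sided) = 0.00012
At α=0.1: p < α → reject H₀

reject H₀: yes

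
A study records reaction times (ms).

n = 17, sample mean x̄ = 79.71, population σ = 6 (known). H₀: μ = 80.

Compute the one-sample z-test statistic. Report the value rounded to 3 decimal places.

SE = σ/√n = 6/√17 = 1.4552
z = (x̄−μ₀)/SE = (79.71−80)/1.4552 = -0.1993

test statistic = -0.199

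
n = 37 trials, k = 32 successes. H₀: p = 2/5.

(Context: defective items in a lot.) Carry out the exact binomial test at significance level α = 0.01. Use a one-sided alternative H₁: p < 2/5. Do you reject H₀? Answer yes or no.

Exact binomial: n=37, k=32, p₀=2/5=0.4000
P(X≤32) from Σ C(n,i)·p₀^i·(1−p₀)^(n−i)
p-value (one-sided, H₁ less) = 1.00000
At α=0.01: p ≥ α → fail to reject H₀

reject H₀: no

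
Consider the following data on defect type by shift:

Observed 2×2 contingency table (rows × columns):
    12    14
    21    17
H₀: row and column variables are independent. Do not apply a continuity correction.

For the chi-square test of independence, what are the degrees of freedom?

degrees of freedom = 1

df = (r−1)(c−1) = (2−1)·(2−1) = 1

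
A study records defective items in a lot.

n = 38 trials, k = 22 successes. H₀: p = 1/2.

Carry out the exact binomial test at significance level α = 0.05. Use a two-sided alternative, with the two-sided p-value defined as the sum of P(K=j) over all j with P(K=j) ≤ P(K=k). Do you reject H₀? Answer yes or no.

reject H₀: no

Exact binomial: n=38, k=22, p₀=1/2=0.5000
P(X=j) = C(n,j)·p₀^j·(1−p₀)^(n−j); p = Σ P(X=j) over j with P(X=j) ≤ P(X=22)
p-value (two-sided) = 0.41769
At α=0.05: p ≥ α → fail to reject H₀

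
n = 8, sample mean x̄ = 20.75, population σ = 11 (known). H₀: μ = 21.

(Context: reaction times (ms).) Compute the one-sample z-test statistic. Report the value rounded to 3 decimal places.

SE = σ/√n = 11/√8 = 3.8891
z = (x̄−μ₀)/SE = (20.75−21)/3.8891 = -0.0643

test statistic = -0.064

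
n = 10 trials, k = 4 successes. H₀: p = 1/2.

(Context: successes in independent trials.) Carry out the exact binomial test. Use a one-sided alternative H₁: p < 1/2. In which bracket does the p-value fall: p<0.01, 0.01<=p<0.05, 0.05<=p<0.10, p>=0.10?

Exact binomial: n=10, k=4, p₀=1/2=0.5000
P(X≤4) from Σ C(n,i)·p₀^i·(1−p₀)^(n−i)
p-value (one-sided, H₁ less) = 0.37695
→ bracket: p>=0.10

p-value bracket: p>=0.10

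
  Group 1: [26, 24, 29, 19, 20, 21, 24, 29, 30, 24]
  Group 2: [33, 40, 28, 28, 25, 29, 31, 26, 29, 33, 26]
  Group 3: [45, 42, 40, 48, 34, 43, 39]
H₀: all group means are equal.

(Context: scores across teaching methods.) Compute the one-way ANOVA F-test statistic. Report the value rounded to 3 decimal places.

test statistic = 33.998

Group means [24.60, 29.82, 41.57], grand mean 30.893
SSB = Σnᵢ(x̄ᵢ−x̄)² = 1206.928; SSW = ΣΣ(x−x̄ᵢ)² = 443.751
MSB = 1206.928/2 = 603.4640; MSW = 443.751/25 = 17.7500
F = MSB/MSW = 33.9979
df = (2, 25)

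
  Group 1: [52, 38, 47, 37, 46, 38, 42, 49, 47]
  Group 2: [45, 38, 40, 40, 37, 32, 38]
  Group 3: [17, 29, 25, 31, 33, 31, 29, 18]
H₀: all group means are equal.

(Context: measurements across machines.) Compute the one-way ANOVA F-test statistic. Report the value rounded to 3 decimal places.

test statistic = 23.517

Group means [44.00, 38.57, 26.62], grand mean 36.625
SSB = Σnᵢ(x̄ᵢ−x̄)² = 1316.036; SSW = ΣΣ(x−x̄ᵢ)² = 587.589
MSB = 1316.036/2 = 658.0179; MSW = 587.589/21 = 27.9804
F = MSB/MSW = 23.5171
df = (2, 21)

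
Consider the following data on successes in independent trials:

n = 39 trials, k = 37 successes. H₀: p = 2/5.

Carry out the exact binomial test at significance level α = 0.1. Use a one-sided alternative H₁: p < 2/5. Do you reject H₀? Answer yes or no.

reject H₀: no

Exact binomial: n=39, k=37, p₀=2/5=0.4000
P(X≤37) from Σ C(n,i)·p₀^i·(1−p₀)^(n−i)
p-value (one-sided, H₁ less) = 1.00000
At α=0.1: p ≥ α → fail to reject H₀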